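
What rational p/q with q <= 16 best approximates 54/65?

Expand x = 54/65 as a continued fraction with the Euclidean algorithm:
  54 = 0*65 + 54, so a_0 = 0.
  65 = 1*54 + 11, so a_1 = 1.
  54 = 4*11 + 10, so a_2 = 4.
  11 = 1*10 + 1, so a_3 = 1.
  10 = 10*1 + 0, so a_4 = 10.
so x = [0; 1, 4, 1, 10].
Convergents (p_i = a_i*p_{i-1} + p_{i-2}, q_i = a_i*q_{i-1} + q_{i-2} with p_{-2}=0, p_{-1}=1, q_{-2}=1, q_{-1}=0), until the denominator exceeds 16:
  i=0: a_0=0, p_0 = 0*1 + 0 = 0, q_0 = 0*0 + 1 = 1.
  i=1: a_1=1, p_1 = 1*0 + 1 = 1, q_1 = 1*1 + 0 = 1.
  i=2: a_2=4, p_2 = 4*1 + 0 = 4, q_2 = 4*1 + 1 = 5.
  i=3: a_3=1, p_3 = 1*4 + 1 = 5, q_3 = 1*5 + 1 = 6.
  i=4: a_4=10, p_4 = 10*5 + 4 = 54, q_4 = 10*6 + 5 = 65.
q_4 = 65 > 16, so the last convergent with denominator <= 16 is p_3/q_3 = 5/6.
The closest fraction with denominator <= 16 is either p_3/q_3 or the intermediate fraction (k*p_3 + p_2)/(k*q_3 + q_2) with the largest k >= 1 whose denominator stays <= 16; these approach x as k grows, and every other convergent or intermediate fraction in range is farther away.
Largest k: floor((16 - q_2)/q_3) = floor((16 - 5)/6) = 1.
That gives (1*5 + 4)/(1*6 + 5) = 9/11.
Compare the errors: |x - 5/6| = |54*6 - 5*65|/(65*6) = 1/390, and |x - 9/11| = |54*11 - 9*65|/(65*11) = 9/715.
Cross-multiplying, 1*715 = 715 < 3510 = 9*390, so 1/390 is smaller: the convergent 5/6 is closer to x than 9/11.

5/6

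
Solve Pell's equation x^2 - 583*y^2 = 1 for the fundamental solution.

First expand sqrt(583) as a continued fraction. With x_i = (sqrt(583) + m_i)/d_i and (m_0, d_0) = (0, 1): a_0 = floor(sqrt(583)) = 24, since 24^2 = 576 <= 583 < 625 = 25^2.
Iterate m_{i+1} = d_i*a_i - m_i, d_{i+1} = (583 - m_{i+1}^2)/d_i, a_{i+1} = floor((a_0 + m_{i+1})/d_{i+1}):
  m_1 = 1*24 - 0 = 24, d_1 = (583 - 24^2)/1 = 7/1 = 7, a_1 = floor((24 + 24)/7) = 6.
  m_2 = 7*6 - 24 = 18, d_2 = (583 - 18^2)/7 = 259/7 = 37, a_2 = floor((24 + 18)/37) = 1.
  m_3 = 37*1 - 18 = 19, d_3 = (583 - 19^2)/37 = 222/37 = 6, a_3 = floor((24 + 19)/6) = 7.
  m_4 = 6*7 - 19 = 23, d_4 = (583 - 23^2)/6 = 54/6 = 9, a_4 = floor((24 + 23)/9) = 5.
  m_5 = 9*5 - 23 = 22, d_5 = (583 - 22^2)/9 = 99/9 = 11, a_5 = floor((24 + 22)/11) = 4.
  m_6 = 11*4 - 22 = 22, d_6 = (583 - 22^2)/11 = 99/11 = 9, a_6 = floor((24 + 22)/9) = 5.
  m_7 = 9*5 - 22 = 23, d_7 = (583 - 23^2)/9 = 54/9 = 6, a_7 = floor((24 + 23)/6) = 7.
  m_8 = 6*7 - 23 = 19, d_8 = (583 - 19^2)/6 = 222/6 = 37, a_8 = floor((24 + 19)/37) = 1.
  m_9 = 37*1 - 19 = 18, d_9 = (583 - 18^2)/37 = 259/37 = 7, a_9 = floor((24 + 18)/7) = 6.
  m_10 = 7*6 - 18 = 24, d_10 = (583 - 24^2)/7 = 7/7 = 1, a_10 = floor((24 + 24)/1) = 48.
  m_11 = 1*48 - 24 = 24, d_11 = (583 - 24^2)/1 = 7/1 = 7: (m_11, d_11) = (m_1, d_1) = (24, 7), so from here the quotients repeat a_1, ..., a_10; the period length is 10.
So sqrt(583) = [24; (6, 1, 7, 5, 4, 5, 7, 1, 6, 48)] with period length k = 10.
k is even, so the fundamental solution of x^2 - 583y^2 = 1 is (p_{k-1}, q_{k-1}) = (p_9, q_9); compute convergents through index 9.
Convergents (p_i = a_i*p_{i-1} + p_{i-2}, q_i = a_i*q_{i-1} + q_{i-2} with p_{-2}=0, p_{-1}=1, q_{-2}=1, q_{-1}=0):
  i=0: a_0=24, p_0 = 24*1 + 0 = 24, q_0 = 24*0 + 1 = 1.
  i=1: a_1=6, p_1 = 6*24 + 1 = 145, q_1 = 6*1 + 0 = 6.
  i=2: a_2=1, p_2 = 1*145 + 24 = 169, q_2 = 1*6 + 1 = 7.
  i=3: a_3=7, p_3 = 7*169 + 145 = 1328, q_3 = 7*7 + 6 = 55.
  i=4: a_4=5, p_4 = 5*1328 + 169 = 6809, q_4 = 5*55 + 7 = 282.
  i=5: a_5=4, p_5 = 4*6809 + 1328 = 28564, q_5 = 4*282 + 55 = 1183.
  i=6: a_6=5, p_6 = 5*28564 + 6809 = 149629, q_6 = 5*1183 + 282 = 6197.
  i=7: a_7=7, p_7 = 7*149629 + 28564 = 1075967, q_7 = 7*6197 + 1183 = 44562.
  i=8: a_8=1, p_8 = 1*1075967 + 149629 = 1225596, q_8 = 1*44562 + 6197 = 50759.
  i=9: a_9=6, p_9 = 6*1225596 + 1075967 = 8429543, q_9 = 6*50759 + 44562 = 349116.
Check: 8429543^2 - 583*349116^2 = 71057195188849 - 71057195188848 = 1, so (x, y) = (8429543, 349116) solves the equation, and by the theorem it is the least positive solution.

(x, y) = (8429543, 349116)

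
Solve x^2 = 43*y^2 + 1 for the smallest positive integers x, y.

(x, y) = (3482, 531)

First expand sqrt(43) as a continued fraction. With x_i = (sqrt(43) + m_i)/d_i and (m_0, d_0) = (0, 1): a_0 = floor(sqrt(43)) = 6, since 6^2 = 36 <= 43 < 49 = 7^2.
Iterate m_{i+1} = d_i*a_i - m_i, d_{i+1} = (43 - m_{i+1}^2)/d_i, a_{i+1} = floor((a_0 + m_{i+1})/d_{i+1}):
  m_1 = 1*6 - 0 = 6, d_1 = (43 - 6^2)/1 = 7/1 = 7, a_1 = floor((6 + 6)/7) = 1.
  m_2 = 7*1 - 6 = 1, d_2 = (43 - 1^2)/7 = 42/7 = 6, a_2 = floor((6 + 1)/6) = 1.
  m_3 = 6*1 - 1 = 5, d_3 = (43 - 5^2)/6 = 18/6 = 3, a_3 = floor((6 + 5)/3) = 3.
  m_4 = 3*3 - 5 = 4, d_4 = (43 - 4^2)/3 = 27/3 = 9, a_4 = floor((6 + 4)/9) = 1.
  m_5 = 9*1 - 4 = 5, d_5 = (43 - 5^2)/9 = 18/9 = 2, a_5 = floor((6 + 5)/2) = 5.
  m_6 = 2*5 - 5 = 5, d_6 = (43 - 5^2)/2 = 18/2 = 9, a_6 = floor((6 + 5)/9) = 1.
  m_7 = 9*1 - 5 = 4, d_7 = (43 - 4^2)/9 = 27/9 = 3, a_7 = floor((6 + 4)/3) = 3.
  m_8 = 3*3 - 4 = 5, d_8 = (43 - 5^2)/3 = 18/3 = 6, a_8 = floor((6 + 5)/6) = 1.
  m_9 = 6*1 - 5 = 1, d_9 = (43 - 1^2)/6 = 42/6 = 7, a_9 = floor((6 + 1)/7) = 1.
  m_10 = 7*1 - 1 = 6, d_10 = (43 - 6^2)/7 = 7/7 = 1, a_10 = floor((6 + 6)/1) = 12.
  m_11 = 1*12 - 6 = 6, d_11 = (43 - 6^2)/1 = 7/1 = 7: (m_11, d_11) = (m_1, d_1) = (6, 7), so from here the quotients repeat a_1, ..., a_10; the period length is 10.
So sqrt(43) = [6; (1, 1, 3, 1, 5, 1, 3, 1, 1, 12)] with period length k = 10.
k is even, so the fundamental solution of x^2 - 43y^2 = 1 is (p_{k-1}, q_{k-1}) = (p_9, q_9); compute convergents through index 9.
Convergents (p_i = a_i*p_{i-1} + p_{i-2}, q_i = a_i*q_{i-1} + q_{i-2} with p_{-2}=0, p_{-1}=1, q_{-2}=1, q_{-1}=0):
  i=0: a_0=6, p_0 = 6*1 + 0 = 6, q_0 = 6*0 + 1 = 1.
  i=1: a_1=1, p_1 = 1*6 + 1 = 7, q_1 = 1*1 + 0 = 1.
  i=2: a_2=1, p_2 = 1*7 + 6 = 13, q_2 = 1*1 + 1 = 2.
  i=3: a_3=3, p_3 = 3*13 + 7 = 46, q_3 = 3*2 + 1 = 7.
  i=4: a_4=1, p_4 = 1*46 + 13 = 59, q_4 = 1*7 + 2 = 9.
  i=5: a_5=5, p_5 = 5*59 + 46 = 341, q_5 = 5*9 + 7 = 52.
  i=6: a_6=1, p_6 = 1*341 + 59 = 400, q_6 = 1*52 + 9 = 61.
  i=7: a_7=3, p_7 = 3*400 + 341 = 1541, q_7 = 3*61 + 52 = 235.
  i=8: a_8=1, p_8 = 1*1541 + 400 = 1941, q_8 = 1*235 + 61 = 296.
  i=9: a_9=1, p_9 = 1*1941 + 1541 = 3482, q_9 = 1*296 + 235 = 531.
Check: 3482^2 - 43*531^2 = 12124324 - 12124323 = 1, so (x, y) = (3482, 531) solves the equation, and by the theorem it is the least positive solution.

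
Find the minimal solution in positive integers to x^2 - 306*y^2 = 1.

(x, y) = (35, 2)

First expand sqrt(306) as a continued fraction. With x_i = (sqrt(306) + m_i)/d_i and (m_0, d_0) = (0, 1): a_0 = floor(sqrt(306)) = 17, since 17^2 = 289 <= 306 < 324 = 18^2.
Iterate m_{i+1} = d_i*a_i - m_i, d_{i+1} = (306 - m_{i+1}^2)/d_i, a_{i+1} = floor((a_0 + m_{i+1})/d_{i+1}):
  m_1 = 1*17 - 0 = 17, d_1 = (306 - 17^2)/1 = 17/1 = 17, a_1 = floor((17 + 17)/17) = 2.
  m_2 = 17*2 - 17 = 17, d_2 = (306 - 17^2)/17 = 17/17 = 1, a_2 = floor((17 + 17)/1) = 34.
  m_3 = 1*34 - 17 = 17, d_3 = (306 - 17^2)/1 = 17/1 = 17: (m_3, d_3) = (m_1, d_1) = (17, 17), so from here the quotients repeat a_1, a_2; the period length is 2.
So sqrt(306) = [17; (2, 34)] with period length k = 2.
k is even, so the fundamental solution of x^2 - 306y^2 = 1 is (p_{k-1}, q_{k-1}) = (p_1, q_1); compute convergents through index 1.
Convergents (p_i = a_i*p_{i-1} + p_{i-2}, q_i = a_i*q_{i-1} + q_{i-2} with p_{-2}=0, p_{-1}=1, q_{-2}=1, q_{-1}=0):
  i=0: a_0=17, p_0 = 17*1 + 0 = 17, q_0 = 17*0 + 1 = 1.
  i=1: a_1=2, p_1 = 2*17 + 1 = 35, q_1 = 2*1 + 0 = 2.
Check: 35^2 - 306*2^2 = 1225 - 1224 = 1, so (x, y) = (35, 2) solves the equation, and by the theorem it is the least positive solution.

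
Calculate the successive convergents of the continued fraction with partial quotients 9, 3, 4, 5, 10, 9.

Using the convergent recurrence p_i = a_i*p_{i-1} + p_{i-2}, q_i = a_i*q_{i-1} + q_{i-2} with p_{-2}=0, p_{-1}=1, q_{-2}=1, q_{-1}=0:
  i=0: a_0=9, p_0 = 9*1 + 0 = 9, q_0 = 9*0 + 1 = 1.
  i=1: a_1=3, p_1 = 3*9 + 1 = 28, q_1 = 3*1 + 0 = 3.
  i=2: a_2=4, p_2 = 4*28 + 9 = 121, q_2 = 4*3 + 1 = 13.
  i=3: a_3=5, p_3 = 5*121 + 28 = 633, q_3 = 5*13 + 3 = 68.
  i=4: a_4=10, p_4 = 10*633 + 121 = 6451, q_4 = 10*68 + 13 = 693.
  i=5: a_5=9, p_5 = 9*6451 + 633 = 58692, q_5 = 9*693 + 68 = 6305.

9/1, 28/3, 121/13, 633/68, 6451/693, 58692/6305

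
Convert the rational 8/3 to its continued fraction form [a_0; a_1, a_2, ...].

[2; 1, 2]

Run the Euclidean algorithm on 8 and 3; the successive quotients are the partial quotients a_0, a_1, ... (each step inverts the fractional part left over by the previous one):
  8 = 2*3 + 2, so a_0 = 2.
  3 = 1*2 + 1, so a_1 = 1.
  2 = 2*1 + 0, so a_2 = 2.
The remainder reaches 0 after 3 divisions, so the expansion has 3 partial quotients, read off in order.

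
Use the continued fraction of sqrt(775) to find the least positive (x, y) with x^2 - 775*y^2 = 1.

(x, y) = (4620799, 165984)

First expand sqrt(775) as a continued fraction. With x_i = (sqrt(775) + m_i)/d_i and (m_0, d_0) = (0, 1): a_0 = floor(sqrt(775)) = 27, since 27^2 = 729 <= 775 < 784 = 28^2.
Iterate m_{i+1} = d_i*a_i - m_i, d_{i+1} = (775 - m_{i+1}^2)/d_i, a_{i+1} = floor((a_0 + m_{i+1})/d_{i+1}):
  m_1 = 1*27 - 0 = 27, d_1 = (775 - 27^2)/1 = 46/1 = 46, a_1 = floor((27 + 27)/46) = 1.
  m_2 = 46*1 - 27 = 19, d_2 = (775 - 19^2)/46 = 414/46 = 9, a_2 = floor((27 + 19)/9) = 5.
  m_3 = 9*5 - 19 = 26, d_3 = (775 - 26^2)/9 = 99/9 = 11, a_3 = floor((27 + 26)/11) = 4.
  m_4 = 11*4 - 26 = 18, d_4 = (775 - 18^2)/11 = 451/11 = 41, a_4 = floor((27 + 18)/41) = 1.
  m_5 = 41*1 - 18 = 23, d_5 = (775 - 23^2)/41 = 246/41 = 6, a_5 = floor((27 + 23)/6) = 8.
  m_6 = 6*8 - 23 = 25, d_6 = (775 - 25^2)/6 = 150/6 = 25, a_6 = floor((27 + 25)/25) = 2.
  m_7 = 25*2 - 25 = 25, d_7 = (775 - 25^2)/25 = 150/25 = 6, a_7 = floor((27 + 25)/6) = 8.
  m_8 = 6*8 - 25 = 23, d_8 = (775 - 23^2)/6 = 246/6 = 41, a_8 = floor((27 + 23)/41) = 1.
  m_9 = 41*1 - 23 = 18, d_9 = (775 - 18^2)/41 = 451/41 = 11, a_9 = floor((27 + 18)/11) = 4.
  m_10 = 11*4 - 18 = 26, d_10 = (775 - 26^2)/11 = 99/11 = 9, a_10 = floor((27 + 26)/9) = 5.
  m_11 = 9*5 - 26 = 19, d_11 = (775 - 19^2)/9 = 414/9 = 46, a_11 = floor((27 + 19)/46) = 1.
  m_12 = 46*1 - 19 = 27, d_12 = (775 - 27^2)/46 = 46/46 = 1, a_12 = floor((27 + 27)/1) = 54.
  m_13 = 1*54 - 27 = 27, d_13 = (775 - 27^2)/1 = 46/1 = 46: (m_13, d_13) = (m_1, d_1) = (27, 46), so from here the quotients repeat a_1, ..., a_12; the period length is 12.
So sqrt(775) = [27; (1, 5, 4, 1, 8, 2, 8, 1, 4, 5, 1, 54)] with period length k = 12.
k is even, so the fundamental solution of x^2 - 775y^2 = 1 is (p_{k-1}, q_{k-1}) = (p_11, q_11); compute convergents through index 11.
Convergents (p_i = a_i*p_{i-1} + p_{i-2}, q_i = a_i*q_{i-1} + q_{i-2} with p_{-2}=0, p_{-1}=1, q_{-2}=1, q_{-1}=0):
  i=0: a_0=27, p_0 = 27*1 + 0 = 27, q_0 = 27*0 + 1 = 1.
  i=1: a_1=1, p_1 = 1*27 + 1 = 28, q_1 = 1*1 + 0 = 1.
  i=2: a_2=5, p_2 = 5*28 + 27 = 167, q_2 = 5*1 + 1 = 6.
  i=3: a_3=4, p_3 = 4*167 + 28 = 696, q_3 = 4*6 + 1 = 25.
  i=4: a_4=1, p_4 = 1*696 + 167 = 863, q_4 = 1*25 + 6 = 31.
  i=5: a_5=8, p_5 = 8*863 + 696 = 7600, q_5 = 8*31 + 25 = 273.
  i=6: a_6=2, p_6 = 2*7600 + 863 = 16063, q_6 = 2*273 + 31 = 577.
  i=7: a_7=8, p_7 = 8*16063 + 7600 = 136104, q_7 = 8*577 + 273 = 4889.
  i=8: a_8=1, p_8 = 1*136104 + 16063 = 152167, q_8 = 1*4889 + 577 = 5466.
  i=9: a_9=4, p_9 = 4*152167 + 136104 = 744772, q_9 = 4*5466 + 4889 = 26753.
  i=10: a_10=5, p_10 = 5*744772 + 152167 = 3876027, q_10 = 5*26753 + 5466 = 139231.
  i=11: a_11=1, p_11 = 1*3876027 + 744772 = 4620799, q_11 = 1*139231 + 26753 = 165984.
Check: 4620799^2 - 775*165984^2 = 21351783398401 - 21351783398400 = 1, so (x, y) = (4620799, 165984) solves the equation, and by the theorem it is the least positive solution.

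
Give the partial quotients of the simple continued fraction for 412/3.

[137; 3]

Run the Euclidean algorithm on 412 and 3; the successive quotients are the partial quotients a_0, a_1, ... (each step inverts the fractional part left over by the previous one):
  412 = 137*3 + 1, so a_0 = 137.
  3 = 3*1 + 0, so a_1 = 3.
The remainder reaches 0 after 2 divisions, so the expansion has 2 partial quotients, read off in order.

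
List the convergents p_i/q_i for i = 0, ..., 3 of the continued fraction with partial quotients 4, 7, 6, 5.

Using the convergent recurrence p_i = a_i*p_{i-1} + p_{i-2}, q_i = a_i*q_{i-1} + q_{i-2} with p_{-2}=0, p_{-1}=1, q_{-2}=1, q_{-1}=0:
  i=0: a_0=4, p_0 = 4*1 + 0 = 4, q_0 = 4*0 + 1 = 1.
  i=1: a_1=7, p_1 = 7*4 + 1 = 29, q_1 = 7*1 + 0 = 7.
  i=2: a_2=6, p_2 = 6*29 + 4 = 178, q_2 = 6*7 + 1 = 43.
  i=3: a_3=5, p_3 = 5*178 + 29 = 919, q_3 = 5*43 + 7 = 222.

4/1, 29/7, 178/43, 919/222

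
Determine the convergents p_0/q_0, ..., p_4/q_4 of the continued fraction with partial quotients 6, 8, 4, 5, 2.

Using the convergent recurrence p_i = a_i*p_{i-1} + p_{i-2}, q_i = a_i*q_{i-1} + q_{i-2} with p_{-2}=0, p_{-1}=1, q_{-2}=1, q_{-1}=0:
  i=0: a_0=6, p_0 = 6*1 + 0 = 6, q_0 = 6*0 + 1 = 1.
  i=1: a_1=8, p_1 = 8*6 + 1 = 49, q_1 = 8*1 + 0 = 8.
  i=2: a_2=4, p_2 = 4*49 + 6 = 202, q_2 = 4*8 + 1 = 33.
  i=3: a_3=5, p_3 = 5*202 + 49 = 1059, q_3 = 5*33 + 8 = 173.
  i=4: a_4=2, p_4 = 2*1059 + 202 = 2320, q_4 = 2*173 + 33 = 379.

6/1, 49/8, 202/33, 1059/173, 2320/379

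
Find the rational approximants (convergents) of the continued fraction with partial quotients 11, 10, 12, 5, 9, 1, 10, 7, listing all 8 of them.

Using the convergent recurrence p_i = a_i*p_{i-1} + p_{i-2}, q_i = a_i*q_{i-1} + q_{i-2} with p_{-2}=0, p_{-1}=1, q_{-2}=1, q_{-1}=0:
  i=0: a_0=11, p_0 = 11*1 + 0 = 11, q_0 = 11*0 + 1 = 1.
  i=1: a_1=10, p_1 = 10*11 + 1 = 111, q_1 = 10*1 + 0 = 10.
  i=2: a_2=12, p_2 = 12*111 + 11 = 1343, q_2 = 12*10 + 1 = 121.
  i=3: a_3=5, p_3 = 5*1343 + 111 = 6826, q_3 = 5*121 + 10 = 615.
  i=4: a_4=9, p_4 = 9*6826 + 1343 = 62777, q_4 = 9*615 + 121 = 5656.
  i=5: a_5=1, p_5 = 1*62777 + 6826 = 69603, q_5 = 1*5656 + 615 = 6271.
  i=6: a_6=10, p_6 = 10*69603 + 62777 = 758807, q_6 = 10*6271 + 5656 = 68366.
  i=7: a_7=7, p_7 = 7*758807 + 69603 = 5381252, q_7 = 7*68366 + 6271 = 484833.

11/1, 111/10, 1343/121, 6826/615, 62777/5656, 69603/6271, 758807/68366, 5381252/484833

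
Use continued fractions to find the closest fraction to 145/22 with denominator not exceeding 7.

Expand x = 145/22 as a continued fraction with the Euclidean algorithm:
  145 = 6*22 + 13, so a_0 = 6.
  22 = 1*13 + 9, so a_1 = 1.
  13 = 1*9 + 4, so a_2 = 1.
  9 = 2*4 + 1, so a_3 = 2.
  4 = 4*1 + 0, so a_4 = 4.
so x = [6; 1, 1, 2, 4].
Convergents (p_i = a_i*p_{i-1} + p_{i-2}, q_i = a_i*q_{i-1} + q_{i-2} with p_{-2}=0, p_{-1}=1, q_{-2}=1, q_{-1}=0), until the denominator exceeds 7:
  i=0: a_0=6, p_0 = 6*1 + 0 = 6, q_0 = 6*0 + 1 = 1.
  i=1: a_1=1, p_1 = 1*6 + 1 = 7, q_1 = 1*1 + 0 = 1.
  i=2: a_2=1, p_2 = 1*7 + 6 = 13, q_2 = 1*1 + 1 = 2.
  i=3: a_3=2, p_3 = 2*13 + 7 = 33, q_3 = 2*2 + 1 = 5.
  i=4: a_4=4, p_4 = 4*33 + 13 = 145, q_4 = 4*5 + 2 = 22.
q_4 = 22 > 7, so the last convergent with denominator <= 7 is p_3/q_3 = 33/5.
The closest fraction with denominator <= 7 is either p_3/q_3 or the intermediate fraction (k*p_3 + p_2)/(k*q_3 + q_2) with the largest k >= 1 whose denominator stays <= 7; these approach x as k grows, and every other convergent or intermediate fraction in range is farther away.
Largest k: floor((7 - q_2)/q_3) = floor((7 - 2)/5) = 1.
That gives (1*33 + 13)/(1*5 + 2) = 46/7.
Compare the errors: |x - 33/5| = |145*5 - 33*22|/(22*5) = 1/110, and |x - 46/7| = |145*7 - 46*22|/(22*7) = 3/154.
Cross-multiplying, 1*154 = 154 < 330 = 3*110, so 1/110 is smaller: the convergent 33/5 is closer to x than 46/7.

33/5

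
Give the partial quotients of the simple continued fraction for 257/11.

[23; 2, 1, 3]

Run the Euclidean algorithm on 257 and 11; the successive quotients are the partial quotients a_0, a_1, ... (each step inverts the fractional part left over by the previous one):
  257 = 23*11 + 4, so a_0 = 23.
  11 = 2*4 + 3, so a_1 = 2.
  4 = 1*3 + 1, so a_2 = 1.
  3 = 3*1 + 0, so a_3 = 3.
The remainder reaches 0 after 4 divisions, so the expansion has 4 partial quotients, read off in order.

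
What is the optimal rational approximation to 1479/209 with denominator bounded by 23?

92/13

Expand x = 1479/209 as a continued fraction with the Euclidean algorithm:
  1479 = 7*209 + 16, so a_0 = 7.
  209 = 13*16 + 1, so a_1 = 13.
  16 = 16*1 + 0, so a_2 = 16.
so x = [7; 13, 16].
Convergents (p_i = a_i*p_{i-1} + p_{i-2}, q_i = a_i*q_{i-1} + q_{i-2} with p_{-2}=0, p_{-1}=1, q_{-2}=1, q_{-1}=0), until the denominator exceeds 23:
  i=0: a_0=7, p_0 = 7*1 + 0 = 7, q_0 = 7*0 + 1 = 1.
  i=1: a_1=13, p_1 = 13*7 + 1 = 92, q_1 = 13*1 + 0 = 13.
  i=2: a_2=16, p_2 = 16*92 + 7 = 1479, q_2 = 16*13 + 1 = 209.
q_2 = 209 > 23, so the last convergent with denominator <= 23 is p_1/q_1 = 92/13.
The closest fraction with denominator <= 23 is either p_1/q_1 or the intermediate fraction (k*p_1 + p_0)/(k*q_1 + q_0) with the largest k >= 1 whose denominator stays <= 23; these approach x as k grows, and every other convergent or intermediate fraction in range is farther away.
Largest k: floor((23 - q_0)/q_1) = floor((23 - 1)/13) = 1.
That gives (1*92 + 7)/(1*13 + 1) = 99/14.
Compare the errors: |x - 92/13| = |1479*13 - 92*209|/(209*13) = 1/2717, and |x - 99/14| = |1479*14 - 99*209|/(209*14) = 15/2926.
Cross-multiplying, 1*2926 = 2926 < 40755 = 15*2717, so 1/2717 is smaller: the convergent 92/13 is closer to x than 99/14.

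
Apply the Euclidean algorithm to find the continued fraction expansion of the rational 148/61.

Run the Euclidean algorithm on 148 and 61; the successive quotients are the partial quotients a_0, a_1, ... (each step inverts the fractional part left over by the previous one):
  148 = 2*61 + 26, so a_0 = 2.
  61 = 2*26 + 9, so a_1 = 2.
  26 = 2*9 + 8, so a_2 = 2.
  9 = 1*8 + 1, so a_3 = 1.
  8 = 8*1 + 0, so a_4 = 8.
The remainder reaches 0 after 5 divisions, so the expansion has 5 partial quotients, read off in order.

[2; 2, 2, 1, 8]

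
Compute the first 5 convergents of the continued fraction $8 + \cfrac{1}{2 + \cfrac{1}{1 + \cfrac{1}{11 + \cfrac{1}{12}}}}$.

8/1, 17/2, 25/3, 292/35, 3529/423

Using the convergent recurrence p_i = a_i*p_{i-1} + p_{i-2}, q_i = a_i*q_{i-1} + q_{i-2} with p_{-2}=0, p_{-1}=1, q_{-2}=1, q_{-1}=0:
  i=0: a_0=8, p_0 = 8*1 + 0 = 8, q_0 = 8*0 + 1 = 1.
  i=1: a_1=2, p_1 = 2*8 + 1 = 17, q_1 = 2*1 + 0 = 2.
  i=2: a_2=1, p_2 = 1*17 + 8 = 25, q_2 = 1*2 + 1 = 3.
  i=3: a_3=11, p_3 = 11*25 + 17 = 292, q_3 = 11*3 + 2 = 35.
  i=4: a_4=12, p_4 = 12*292 + 25 = 3529, q_4 = 12*35 + 3 = 423.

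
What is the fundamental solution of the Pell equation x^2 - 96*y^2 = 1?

First expand sqrt(96) as a continued fraction. With x_i = (sqrt(96) + m_i)/d_i and (m_0, d_0) = (0, 1): a_0 = floor(sqrt(96)) = 9, since 9^2 = 81 <= 96 < 100 = 10^2.
Iterate m_{i+1} = d_i*a_i - m_i, d_{i+1} = (96 - m_{i+1}^2)/d_i, a_{i+1} = floor((a_0 + m_{i+1})/d_{i+1}):
  m_1 = 1*9 - 0 = 9, d_1 = (96 - 9^2)/1 = 15/1 = 15, a_1 = floor((9 + 9)/15) = 1.
  m_2 = 15*1 - 9 = 6, d_2 = (96 - 6^2)/15 = 60/15 = 4, a_2 = floor((9 + 6)/4) = 3.
  m_3 = 4*3 - 6 = 6, d_3 = (96 - 6^2)/4 = 60/4 = 15, a_3 = floor((9 + 6)/15) = 1.
  m_4 = 15*1 - 6 = 9, d_4 = (96 - 9^2)/15 = 15/15 = 1, a_4 = floor((9 + 9)/1) = 18.
  m_5 = 1*18 - 9 = 9, d_5 = (96 - 9^2)/1 = 15/1 = 15: (m_5, d_5) = (m_1, d_1) = (9, 15), so from here the quotients repeat a_1, ..., a_4; the period length is 4.
So sqrt(96) = [9; (1, 3, 1, 18)] with period length k = 4.
k is even, so the fundamental solution of x^2 - 96y^2 = 1 is (p_{k-1}, q_{k-1}) = (p_3, q_3); compute convergents through index 3.
Convergents (p_i = a_i*p_{i-1} + p_{i-2}, q_i = a_i*q_{i-1} + q_{i-2} with p_{-2}=0, p_{-1}=1, q_{-2}=1, q_{-1}=0):
  i=0: a_0=9, p_0 = 9*1 + 0 = 9, q_0 = 9*0 + 1 = 1.
  i=1: a_1=1, p_1 = 1*9 + 1 = 10, q_1 = 1*1 + 0 = 1.
  i=2: a_2=3, p_2 = 3*10 + 9 = 39, q_2 = 3*1 + 1 = 4.
  i=3: a_3=1, p_3 = 1*39 + 10 = 49, q_3 = 1*4 + 1 = 5.
Check: 49^2 - 96*5^2 = 2401 - 2400 = 1, so (x, y) = (49, 5) solves the equation, and by the theorem it is the least positive solution.

(x, y) = (49, 5)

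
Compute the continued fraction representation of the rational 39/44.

[0; 1, 7, 1, 4]

Run the Euclidean algorithm on 39 and 44; the successive quotients are the partial quotients a_0, a_1, ... (each step inverts the fractional part left over by the previous one):
  39 = 0*44 + 39, so a_0 = 0.
  44 = 1*39 + 5, so a_1 = 1.
  39 = 7*5 + 4, so a_2 = 7.
  5 = 1*4 + 1, so a_3 = 1.
  4 = 4*1 + 0, so a_4 = 4.
The remainder reaches 0 after 5 divisions, so the expansion has 5 partial quotients, read off in order.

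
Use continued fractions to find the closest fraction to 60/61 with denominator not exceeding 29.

1/1

Expand x = 60/61 as a continued fraction with the Euclidean algorithm:
  60 = 0*61 + 60, so a_0 = 0.
  61 = 1*60 + 1, so a_1 = 1.
  60 = 60*1 + 0, so a_2 = 60.
so x = [0; 1, 60].
Convergents (p_i = a_i*p_{i-1} + p_{i-2}, q_i = a_i*q_{i-1} + q_{i-2} with p_{-2}=0, p_{-1}=1, q_{-2}=1, q_{-1}=0), until the denominator exceeds 29:
  i=0: a_0=0, p_0 = 0*1 + 0 = 0, q_0 = 0*0 + 1 = 1.
  i=1: a_1=1, p_1 = 1*0 + 1 = 1, q_1 = 1*1 + 0 = 1.
  i=2: a_2=60, p_2 = 60*1 + 0 = 60, q_2 = 60*1 + 1 = 61.
q_2 = 61 > 29, so the last convergent with denominator <= 29 is p_1/q_1 = 1/1.
The closest fraction with denominator <= 29 is either p_1/q_1 or the intermediate fraction (k*p_1 + p_0)/(k*q_1 + q_0) with the largest k >= 1 whose denominator stays <= 29; these approach x as k grows, and every other convergent or intermediate fraction in range is farther away.
Largest k: floor((29 - q_0)/q_1) = floor((29 - 1)/1) = 28.
That gives (28*1 + 0)/(28*1 + 1) = 28/29.
Compare the errors: |x - 1/1| = |60*1 - 1*61|/(61*1) = 1/61, and |x - 28/29| = |60*29 - 28*61|/(61*29) = 32/1769.
Cross-multiplying, 1*1769 = 1769 < 1952 = 32*61, so 1/61 is smaller: the convergent 1/1 is closer to x than 28/29.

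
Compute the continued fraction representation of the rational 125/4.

[31; 4]

Run the Euclidean algorithm on 125 and 4; the successive quotients are the partial quotients a_0, a_1, ... (each step inverts the fractional part left over by the previous one):
  125 = 31*4 + 1, so a_0 = 31.
  4 = 4*1 + 0, so a_1 = 4.
The remainder reaches 0 after 2 divisions, so the expansion has 2 partial quotients, read off in order.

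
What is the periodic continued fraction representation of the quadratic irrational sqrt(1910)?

Write x_i = (sqrt(1910) + m_i)/d_i with (m_0, d_0) = (0, 1). a_0 = floor(sqrt(1910)) = 43, since 43^2 = 1849 <= 1910 < 1936 = 44^2.
Iterate m_{i+1} = d_i*a_i - m_i, d_{i+1} = (1910 - m_{i+1}^2)/d_i, a_{i+1} = floor((a_0 + m_{i+1})/d_{i+1}):
  m_1 = 1*43 - 0 = 43, d_1 = (1910 - 43^2)/1 = 61/1 = 61, a_1 = floor((43 + 43)/61) = 1.
  m_2 = 61*1 - 43 = 18, d_2 = (1910 - 18^2)/61 = 1586/61 = 26, a_2 = floor((43 + 18)/26) = 2.
  m_3 = 26*2 - 18 = 34, d_3 = (1910 - 34^2)/26 = 754/26 = 29, a_3 = floor((43 + 34)/29) = 2.
  m_4 = 29*2 - 34 = 24, d_4 = (1910 - 24^2)/29 = 1334/29 = 46, a_4 = floor((43 + 24)/46) = 1.
  m_5 = 46*1 - 24 = 22, d_5 = (1910 - 22^2)/46 = 1426/46 = 31, a_5 = floor((43 + 22)/31) = 2.
  m_6 = 31*2 - 22 = 40, d_6 = (1910 - 40^2)/31 = 310/31 = 10, a_6 = floor((43 + 40)/10) = 8.
  m_7 = 10*8 - 40 = 40, d_7 = (1910 - 40^2)/10 = 310/10 = 31, a_7 = floor((43 + 40)/31) = 2.
  m_8 = 31*2 - 40 = 22, d_8 = (1910 - 22^2)/31 = 1426/31 = 46, a_8 = floor((43 + 22)/46) = 1.
  m_9 = 46*1 - 22 = 24, d_9 = (1910 - 24^2)/46 = 1334/46 = 29, a_9 = floor((43 + 24)/29) = 2.
  m_10 = 29*2 - 24 = 34, d_10 = (1910 - 34^2)/29 = 754/29 = 26, a_10 = floor((43 + 34)/26) = 2.
  m_11 = 26*2 - 34 = 18, d_11 = (1910 - 18^2)/26 = 1586/26 = 61, a_11 = floor((43 + 18)/61) = 1.
  m_12 = 61*1 - 18 = 43, d_12 = (1910 - 43^2)/61 = 61/61 = 1, a_12 = floor((43 + 43)/1) = 86.
  m_13 = 1*86 - 43 = 43, d_13 = (1910 - 43^2)/1 = 61/1 = 61: (m_13, d_13) = (m_1, d_1) = (43, 61), so from here the quotients repeat a_1, ..., a_12; the period length is 12.
Hence the expansion of sqrt(1910) is a_0 = 43 followed by the repeating block 1, 2, 2, 1, 2, 8, 2, 1, 2, 2, 1, 86 (period 12).

[43; (1, 2, 2, 1, 2, 8, 2, 1, 2, 2, 1, 86)]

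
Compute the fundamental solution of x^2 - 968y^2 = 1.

First expand sqrt(968) as a continued fraction. With x_i = (sqrt(968) + m_i)/d_i and (m_0, d_0) = (0, 1): a_0 = floor(sqrt(968)) = 31, since 31^2 = 961 <= 968 < 1024 = 32^2.
Iterate m_{i+1} = d_i*a_i - m_i, d_{i+1} = (968 - m_{i+1}^2)/d_i, a_{i+1} = floor((a_0 + m_{i+1})/d_{i+1}):
  m_1 = 1*31 - 0 = 31, d_1 = (968 - 31^2)/1 = 7/1 = 7, a_1 = floor((31 + 31)/7) = 8.
  m_2 = 7*8 - 31 = 25, d_2 = (968 - 25^2)/7 = 343/7 = 49, a_2 = floor((31 + 25)/49) = 1.
  m_3 = 49*1 - 25 = 24, d_3 = (968 - 24^2)/49 = 392/49 = 8, a_3 = floor((31 + 24)/8) = 6.
  m_4 = 8*6 - 24 = 24, d_4 = (968 - 24^2)/8 = 392/8 = 49, a_4 = floor((31 + 24)/49) = 1.
  m_5 = 49*1 - 24 = 25, d_5 = (968 - 25^2)/49 = 343/49 = 7, a_5 = floor((31 + 25)/7) = 8.
  m_6 = 7*8 - 25 = 31, d_6 = (968 - 31^2)/7 = 7/7 = 1, a_6 = floor((31 + 31)/1) = 62.
  m_7 = 1*62 - 31 = 31, d_7 = (968 - 31^2)/1 = 7/1 = 7: (m_7, d_7) = (m_1, d_1) = (31, 7), so from here the quotients repeat a_1, ..., a_6; the period length is 6.
So sqrt(968) = [31; (8, 1, 6, 1, 8, 62)] with period length k = 6.
k is even, so the fundamental solution of x^2 - 968y^2 = 1 is (p_{k-1}, q_{k-1}) = (p_5, q_5); compute convergents through index 5.
Convergents (p_i = a_i*p_{i-1} + p_{i-2}, q_i = a_i*q_{i-1} + q_{i-2} with p_{-2}=0, p_{-1}=1, q_{-2}=1, q_{-1}=0):
  i=0: a_0=31, p_0 = 31*1 + 0 = 31, q_0 = 31*0 + 1 = 1.
  i=1: a_1=8, p_1 = 8*31 + 1 = 249, q_1 = 8*1 + 0 = 8.
  i=2: a_2=1, p_2 = 1*249 + 31 = 280, q_2 = 1*8 + 1 = 9.
  i=3: a_3=6, p_3 = 6*280 + 249 = 1929, q_3 = 6*9 + 8 = 62.
  i=4: a_4=1, p_4 = 1*1929 + 280 = 2209, q_4 = 1*62 + 9 = 71.
  i=5: a_5=8, p_5 = 8*2209 + 1929 = 19601, q_5 = 8*71 + 62 = 630.
Check: 19601^2 - 968*630^2 = 384199201 - 384199200 = 1, so (x, y) = (19601, 630) solves the equation, and by the theorem it is the least positive solution.

(x, y) = (19601, 630)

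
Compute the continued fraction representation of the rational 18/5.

Run the Euclidean algorithm on 18 and 5; the successive quotients are the partial quotients a_0, a_1, ... (each step inverts the fractional part left over by the previous one):
  18 = 3*5 + 3, so a_0 = 3.
  5 = 1*3 + 2, so a_1 = 1.
  3 = 1*2 + 1, so a_2 = 1.
  2 = 2*1 + 0, so a_3 = 2.
The remainder reaches 0 after 4 divisions, so the expansion has 4 partial quotients, read off in order.

[3; 1, 1, 2]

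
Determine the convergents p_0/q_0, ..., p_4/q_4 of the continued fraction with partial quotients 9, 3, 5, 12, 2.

9/1, 28/3, 149/16, 1816/195, 3781/406

Using the convergent recurrence p_i = a_i*p_{i-1} + p_{i-2}, q_i = a_i*q_{i-1} + q_{i-2} with p_{-2}=0, p_{-1}=1, q_{-2}=1, q_{-1}=0:
  i=0: a_0=9, p_0 = 9*1 + 0 = 9, q_0 = 9*0 + 1 = 1.
  i=1: a_1=3, p_1 = 3*9 + 1 = 28, q_1 = 3*1 + 0 = 3.
  i=2: a_2=5, p_2 = 5*28 + 9 = 149, q_2 = 5*3 + 1 = 16.
  i=3: a_3=12, p_3 = 12*149 + 28 = 1816, q_3 = 12*16 + 3 = 195.
  i=4: a_4=2, p_4 = 2*1816 + 149 = 3781, q_4 = 2*195 + 16 = 406.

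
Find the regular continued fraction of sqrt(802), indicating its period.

[28; (3, 7, 1, 3, 6, 28, 6, 3, 1, 7, 3, 56)]

Write x_i = (sqrt(802) + m_i)/d_i with (m_0, d_0) = (0, 1). a_0 = floor(sqrt(802)) = 28, since 28^2 = 784 <= 802 < 841 = 29^2.
Iterate m_{i+1} = d_i*a_i - m_i, d_{i+1} = (802 - m_{i+1}^2)/d_i, a_{i+1} = floor((a_0 + m_{i+1})/d_{i+1}):
  m_1 = 1*28 - 0 = 28, d_1 = (802 - 28^2)/1 = 18/1 = 18, a_1 = floor((28 + 28)/18) = 3.
  m_2 = 18*3 - 28 = 26, d_2 = (802 - 26^2)/18 = 126/18 = 7, a_2 = floor((28 + 26)/7) = 7.
  m_3 = 7*7 - 26 = 23, d_3 = (802 - 23^2)/7 = 273/7 = 39, a_3 = floor((28 + 23)/39) = 1.
  m_4 = 39*1 - 23 = 16, d_4 = (802 - 16^2)/39 = 546/39 = 14, a_4 = floor((28 + 16)/14) = 3.
  m_5 = 14*3 - 16 = 26, d_5 = (802 - 26^2)/14 = 126/14 = 9, a_5 = floor((28 + 26)/9) = 6.
  m_6 = 9*6 - 26 = 28, d_6 = (802 - 28^2)/9 = 18/9 = 2, a_6 = floor((28 + 28)/2) = 28.
  m_7 = 2*28 - 28 = 28, d_7 = (802 - 28^2)/2 = 18/2 = 9, a_7 = floor((28 + 28)/9) = 6.
  m_8 = 9*6 - 28 = 26, d_8 = (802 - 26^2)/9 = 126/9 = 14, a_8 = floor((28 + 26)/14) = 3.
  m_9 = 14*3 - 26 = 16, d_9 = (802 - 16^2)/14 = 546/14 = 39, a_9 = floor((28 + 16)/39) = 1.
  m_10 = 39*1 - 16 = 23, d_10 = (802 - 23^2)/39 = 273/39 = 7, a_10 = floor((28 + 23)/7) = 7.
  m_11 = 7*7 - 23 = 26, d_11 = (802 - 26^2)/7 = 126/7 = 18, a_11 = floor((28 + 26)/18) = 3.
  m_12 = 18*3 - 26 = 28, d_12 = (802 - 28^2)/18 = 18/18 = 1, a_12 = floor((28 + 28)/1) = 56.
  m_13 = 1*56 - 28 = 28, d_13 = (802 - 28^2)/1 = 18/1 = 18: (m_13, d_13) = (m_1, d_1) = (28, 18), so from here the quotients repeat a_1, ..., a_12; the period length is 12.
Hence the expansion of sqrt(802) is a_0 = 28 followed by the repeating block 3, 7, 1, 3, 6, 28, 6, 3, 1, 7, 3, 56 (period 12).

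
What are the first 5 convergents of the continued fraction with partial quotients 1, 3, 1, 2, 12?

Using the convergent recurrence p_i = a_i*p_{i-1} + p_{i-2}, q_i = a_i*q_{i-1} + q_{i-2} with p_{-2}=0, p_{-1}=1, q_{-2}=1, q_{-1}=0:
  i=0: a_0=1, p_0 = 1*1 + 0 = 1, q_0 = 1*0 + 1 = 1.
  i=1: a_1=3, p_1 = 3*1 + 1 = 4, q_1 = 3*1 + 0 = 3.
  i=2: a_2=1, p_2 = 1*4 + 1 = 5, q_2 = 1*3 + 1 = 4.
  i=3: a_3=2, p_3 = 2*5 + 4 = 14, q_3 = 2*4 + 3 = 11.
  i=4: a_4=12, p_4 = 12*14 + 5 = 173, q_4 = 12*11 + 4 = 136.

1/1, 4/3, 5/4, 14/11, 173/136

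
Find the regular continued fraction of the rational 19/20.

[0; 1, 19]

Run the Euclidean algorithm on 19 and 20; the successive quotients are the partial quotients a_0, a_1, ... (each step inverts the fractional part left over by the previous one):
  19 = 0*20 + 19, so a_0 = 0.
  20 = 1*19 + 1, so a_1 = 1.
  19 = 19*1 + 0, so a_2 = 19.
The remainder reaches 0 after 3 divisions, so the expansion has 3 partial quotients, read off in order.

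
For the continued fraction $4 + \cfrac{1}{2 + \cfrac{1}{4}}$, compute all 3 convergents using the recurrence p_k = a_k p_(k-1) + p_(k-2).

4/1, 9/2, 40/9

Using the convergent recurrence p_i = a_i*p_{i-1} + p_{i-2}, q_i = a_i*q_{i-1} + q_{i-2} with p_{-2}=0, p_{-1}=1, q_{-2}=1, q_{-1}=0:
  i=0: a_0=4, p_0 = 4*1 + 0 = 4, q_0 = 4*0 + 1 = 1.
  i=1: a_1=2, p_1 = 2*4 + 1 = 9, q_1 = 2*1 + 0 = 2.
  i=2: a_2=4, p_2 = 4*9 + 4 = 40, q_2 = 4*2 + 1 = 9.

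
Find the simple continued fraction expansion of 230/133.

[1; 1, 2, 1, 2, 3, 1, 2]

Run the Euclidean algorithm on 230 and 133; the successive quotients are the partial quotients a_0, a_1, ... (each step inverts the fractional part left over by the previous one):
  230 = 1*133 + 97, so a_0 = 1.
  133 = 1*97 + 36, so a_1 = 1.
  97 = 2*36 + 25, so a_2 = 2.
  36 = 1*25 + 11, so a_3 = 1.
  25 = 2*11 + 3, so a_4 = 2.
  11 = 3*3 + 2, so a_5 = 3.
  3 = 1*2 + 1, so a_6 = 1.
  2 = 2*1 + 0, so a_7 = 2.
The remainder reaches 0 after 8 divisions, so the expansion has 8 partial quotients, read off in order.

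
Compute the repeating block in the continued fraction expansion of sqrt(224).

[14; (1, 28)]

Write x_i = (sqrt(224) + m_i)/d_i with (m_0, d_0) = (0, 1). a_0 = floor(sqrt(224)) = 14, since 14^2 = 196 <= 224 < 225 = 15^2.
Iterate m_{i+1} = d_i*a_i - m_i, d_{i+1} = (224 - m_{i+1}^2)/d_i, a_{i+1} = floor((a_0 + m_{i+1})/d_{i+1}):
  m_1 = 1*14 - 0 = 14, d_1 = (224 - 14^2)/1 = 28/1 = 28, a_1 = floor((14 + 14)/28) = 1.
  m_2 = 28*1 - 14 = 14, d_2 = (224 - 14^2)/28 = 28/28 = 1, a_2 = floor((14 + 14)/1) = 28.
  m_3 = 1*28 - 14 = 14, d_3 = (224 - 14^2)/1 = 28/1 = 28: (m_3, d_3) = (m_1, d_1) = (14, 28), so from here the quotients repeat a_1, a_2; the period length is 2.
Hence the expansion of sqrt(224) is a_0 = 14 followed by the repeating block 1, 28 (period 2).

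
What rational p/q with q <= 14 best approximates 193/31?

56/9

Expand x = 193/31 as a continued fraction with the Euclidean algorithm:
  193 = 6*31 + 7, so a_0 = 6.
  31 = 4*7 + 3, so a_1 = 4.
  7 = 2*3 + 1, so a_2 = 2.
  3 = 3*1 + 0, so a_3 = 3.
so x = [6; 4, 2, 3].
Convergents (p_i = a_i*p_{i-1} + p_{i-2}, q_i = a_i*q_{i-1} + q_{i-2} with p_{-2}=0, p_{-1}=1, q_{-2}=1, q_{-1}=0), until the denominator exceeds 14:
  i=0: a_0=6, p_0 = 6*1 + 0 = 6, q_0 = 6*0 + 1 = 1.
  i=1: a_1=4, p_1 = 4*6 + 1 = 25, q_1 = 4*1 + 0 = 4.
  i=2: a_2=2, p_2 = 2*25 + 6 = 56, q_2 = 2*4 + 1 = 9.
  i=3: a_3=3, p_3 = 3*56 + 25 = 193, q_3 = 3*9 + 4 = 31.
q_3 = 31 > 14, so the last convergent with denominator <= 14 is p_2/q_2 = 56/9.
The closest fraction with denominator <= 14 is either p_2/q_2 or the intermediate fraction (k*p_2 + p_1)/(k*q_2 + q_1) with the largest k >= 1 whose denominator stays <= 14; these approach x as k grows, and every other convergent or intermediate fraction in range is farther away.
Largest k: floor((14 - q_1)/q_2) = floor((14 - 4)/9) = 1.
That gives (1*56 + 25)/(1*9 + 4) = 81/13.
Compare the errors: |x - 56/9| = |193*9 - 56*31|/(31*9) = 1/279, and |x - 81/13| = |193*13 - 81*31|/(31*13) = 2/403.
Cross-multiplying, 1*403 = 403 < 558 = 2*279, so 1/279 is smaller: the convergent 56/9 is closer to x than 81/13.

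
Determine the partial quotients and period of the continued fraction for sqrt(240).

[15; (2, 30)]

Write x_i = (sqrt(240) + m_i)/d_i with (m_0, d_0) = (0, 1). a_0 = floor(sqrt(240)) = 15, since 15^2 = 225 <= 240 < 256 = 16^2.
Iterate m_{i+1} = d_i*a_i - m_i, d_{i+1} = (240 - m_{i+1}^2)/d_i, a_{i+1} = floor((a_0 + m_{i+1})/d_{i+1}):
  m_1 = 1*15 - 0 = 15, d_1 = (240 - 15^2)/1 = 15/1 = 15, a_1 = floor((15 + 15)/15) = 2.
  m_2 = 15*2 - 15 = 15, d_2 = (240 - 15^2)/15 = 15/15 = 1, a_2 = floor((15 + 15)/1) = 30.
  m_3 = 1*30 - 15 = 15, d_3 = (240 - 15^2)/1 = 15/1 = 15: (m_3, d_3) = (m_1, d_1) = (15, 15), so from here the quotients repeat a_1, a_2; the period length is 2.
Hence the expansion of sqrt(240) is a_0 = 15 followed by the repeating block 2, 30 (period 2).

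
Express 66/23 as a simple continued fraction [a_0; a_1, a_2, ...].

Run the Euclidean algorithm on 66 and 23; the successive quotients are the partial quotients a_0, a_1, ... (each step inverts the fractional part left over by the previous one):
  66 = 2*23 + 20, so a_0 = 2.
  23 = 1*20 + 3, so a_1 = 1.
  20 = 6*3 + 2, so a_2 = 6.
  3 = 1*2 + 1, so a_3 = 1.
  2 = 2*1 + 0, so a_4 = 2.
The remainder reaches 0 after 5 divisions, so the expansion has 5 partial quotients, read off in order.

[2; 1, 6, 1, 2]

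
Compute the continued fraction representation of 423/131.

Run the Euclidean algorithm on 423 and 131; the successive quotients are the partial quotients a_0, a_1, ... (each step inverts the fractional part left over by the previous one):
  423 = 3*131 + 30, so a_0 = 3.
  131 = 4*30 + 11, so a_1 = 4.
  30 = 2*11 + 8, so a_2 = 2.
  11 = 1*8 + 3, so a_3 = 1.
  8 = 2*3 + 2, so a_4 = 2.
  3 = 1*2 + 1, so a_5 = 1.
  2 = 2*1 + 0, so a_6 = 2.
The remainder reaches 0 after 7 divisions, so the expansion has 7 partial quotients, read off in order.

[3; 4, 2, 1, 2, 1, 2]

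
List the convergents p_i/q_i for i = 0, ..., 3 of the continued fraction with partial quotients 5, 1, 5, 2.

Using the convergent recurrence p_i = a_i*p_{i-1} + p_{i-2}, q_i = a_i*q_{i-1} + q_{i-2} with p_{-2}=0, p_{-1}=1, q_{-2}=1, q_{-1}=0:
  i=0: a_0=5, p_0 = 5*1 + 0 = 5, q_0 = 5*0 + 1 = 1.
  i=1: a_1=1, p_1 = 1*5 + 1 = 6, q_1 = 1*1 + 0 = 1.
  i=2: a_2=5, p_2 = 5*6 + 5 = 35, q_2 = 5*1 + 1 = 6.
  i=3: a_3=2, p_3 = 2*35 + 6 = 76, q_3 = 2*6 + 1 = 13.

5/1, 6/1, 35/6, 76/13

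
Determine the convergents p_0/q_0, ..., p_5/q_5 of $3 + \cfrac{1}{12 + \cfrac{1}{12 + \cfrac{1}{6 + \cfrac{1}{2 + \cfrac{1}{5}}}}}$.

3/1, 37/12, 447/145, 2719/882, 5885/1909, 32144/10427

Using the convergent recurrence p_i = a_i*p_{i-1} + p_{i-2}, q_i = a_i*q_{i-1} + q_{i-2} with p_{-2}=0, p_{-1}=1, q_{-2}=1, q_{-1}=0:
  i=0: a_0=3, p_0 = 3*1 + 0 = 3, q_0 = 3*0 + 1 = 1.
  i=1: a_1=12, p_1 = 12*3 + 1 = 37, q_1 = 12*1 + 0 = 12.
  i=2: a_2=12, p_2 = 12*37 + 3 = 447, q_2 = 12*12 + 1 = 145.
  i=3: a_3=6, p_3 = 6*447 + 37 = 2719, q_3 = 6*145 + 12 = 882.
  i=4: a_4=2, p_4 = 2*2719 + 447 = 5885, q_4 = 2*882 + 145 = 1909.
  i=5: a_5=5, p_5 = 5*5885 + 2719 = 32144, q_5 = 5*1909 + 882 = 10427.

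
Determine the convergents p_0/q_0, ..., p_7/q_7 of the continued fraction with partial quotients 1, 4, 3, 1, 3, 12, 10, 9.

Using the convergent recurrence p_i = a_i*p_{i-1} + p_{i-2}, q_i = a_i*q_{i-1} + q_{i-2} with p_{-2}=0, p_{-1}=1, q_{-2}=1, q_{-1}=0:
  i=0: a_0=1, p_0 = 1*1 + 0 = 1, q_0 = 1*0 + 1 = 1.
  i=1: a_1=4, p_1 = 4*1 + 1 = 5, q_1 = 4*1 + 0 = 4.
  i=2: a_2=3, p_2 = 3*5 + 1 = 16, q_2 = 3*4 + 1 = 13.
  i=3: a_3=1, p_3 = 1*16 + 5 = 21, q_3 = 1*13 + 4 = 17.
  i=4: a_4=3, p_4 = 3*21 + 16 = 79, q_4 = 3*17 + 13 = 64.
  i=5: a_5=12, p_5 = 12*79 + 21 = 969, q_5 = 12*64 + 17 = 785.
  i=6: a_6=10, p_6 = 10*969 + 79 = 9769, q_6 = 10*785 + 64 = 7914.
  i=7: a_7=9, p_7 = 9*9769 + 969 = 88890, q_7 = 9*7914 + 785 = 72011.

1/1, 5/4, 16/13, 21/17, 79/64, 969/785, 9769/7914, 88890/72011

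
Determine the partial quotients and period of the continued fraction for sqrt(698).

[26; (2, 2, 1, 1, 1, 1, 2, 2, 52)]

Write x_i = (sqrt(698) + m_i)/d_i with (m_0, d_0) = (0, 1). a_0 = floor(sqrt(698)) = 26, since 26^2 = 676 <= 698 < 729 = 27^2.
Iterate m_{i+1} = d_i*a_i - m_i, d_{i+1} = (698 - m_{i+1}^2)/d_i, a_{i+1} = floor((a_0 + m_{i+1})/d_{i+1}):
  m_1 = 1*26 - 0 = 26, d_1 = (698 - 26^2)/1 = 22/1 = 22, a_1 = floor((26 + 26)/22) = 2.
  m_2 = 22*2 - 26 = 18, d_2 = (698 - 18^2)/22 = 374/22 = 17, a_2 = floor((26 + 18)/17) = 2.
  m_3 = 17*2 - 18 = 16, d_3 = (698 - 16^2)/17 = 442/17 = 26, a_3 = floor((26 + 16)/26) = 1.
  m_4 = 26*1 - 16 = 10, d_4 = (698 - 10^2)/26 = 598/26 = 23, a_4 = floor((26 + 10)/23) = 1.
  m_5 = 23*1 - 10 = 13, d_5 = (698 - 13^2)/23 = 529/23 = 23, a_5 = floor((26 + 13)/23) = 1.
  m_6 = 23*1 - 13 = 10, d_6 = (698 - 10^2)/23 = 598/23 = 26, a_6 = floor((26 + 10)/26) = 1.
  m_7 = 26*1 - 10 = 16, d_7 = (698 - 16^2)/26 = 442/26 = 17, a_7 = floor((26 + 16)/17) = 2.
  m_8 = 17*2 - 16 = 18, d_8 = (698 - 18^2)/17 = 374/17 = 22, a_8 = floor((26 + 18)/22) = 2.
  m_9 = 22*2 - 18 = 26, d_9 = (698 - 26^2)/22 = 22/22 = 1, a_9 = floor((26 + 26)/1) = 52.
  m_10 = 1*52 - 26 = 26, d_10 = (698 - 26^2)/1 = 22/1 = 22: (m_10, d_10) = (m_1, d_1) = (26, 22), so from here the quotients repeat a_1, ..., a_9; the period length is 9.
Hence the expansion of sqrt(698) is a_0 = 26 followed by the repeating block 2, 2, 1, 1, 1, 1, 2, 2, 52 (period 9).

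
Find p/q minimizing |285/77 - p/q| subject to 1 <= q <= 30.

37/10

Expand x = 285/77 as a continued fraction with the Euclidean algorithm:
  285 = 3*77 + 54, so a_0 = 3.
  77 = 1*54 + 23, so a_1 = 1.
  54 = 2*23 + 8, so a_2 = 2.
  23 = 2*8 + 7, so a_3 = 2.
  8 = 1*7 + 1, so a_4 = 1.
  7 = 7*1 + 0, so a_5 = 7.
so x = [3; 1, 2, 2, 1, 7].
Convergents (p_i = a_i*p_{i-1} + p_{i-2}, q_i = a_i*q_{i-1} + q_{i-2} with p_{-2}=0, p_{-1}=1, q_{-2}=1, q_{-1}=0), until the denominator exceeds 30:
  i=0: a_0=3, p_0 = 3*1 + 0 = 3, q_0 = 3*0 + 1 = 1.
  i=1: a_1=1, p_1 = 1*3 + 1 = 4, q_1 = 1*1 + 0 = 1.
  i=2: a_2=2, p_2 = 2*4 + 3 = 11, q_2 = 2*1 + 1 = 3.
  i=3: a_3=2, p_3 = 2*11 + 4 = 26, q_3 = 2*3 + 1 = 7.
  i=4: a_4=1, p_4 = 1*26 + 11 = 37, q_4 = 1*7 + 3 = 10.
  i=5: a_5=7, p_5 = 7*37 + 26 = 285, q_5 = 7*10 + 7 = 77.
q_5 = 77 > 30, so the last convergent with denominator <= 30 is p_4/q_4 = 37/10.
The closest fraction with denominator <= 30 is either p_4/q_4 or the intermediate fraction (k*p_4 + p_3)/(k*q_4 + q_3) with the largest k >= 1 whose denominator stays <= 30; these approach x as k grows, and every other convergent or intermediate fraction in range is farther away.
Largest k: floor((30 - q_3)/q_4) = floor((30 - 7)/10) = 2.
That gives (2*37 + 26)/(2*10 + 7) = 100/27.
Compare the errors: |x - 37/10| = |285*10 - 37*77|/(77*10) = 1/770, and |x - 100/27| = |285*27 - 100*77|/(77*27) = 5/2079.
Cross-multiplying, 1*2079 = 2079 < 3850 = 5*770, so 1/770 is smaller: the convergent 37/10 is closer to x than 100/27.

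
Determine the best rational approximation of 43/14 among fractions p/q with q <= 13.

40/13

Expand x = 43/14 as a continued fraction with the Euclidean algorithm:
  43 = 3*14 + 1, so a_0 = 3.
  14 = 14*1 + 0, so a_1 = 14.
so x = [3; 14].
Convergents (p_i = a_i*p_{i-1} + p_{i-2}, q_i = a_i*q_{i-1} + q_{i-2} with p_{-2}=0, p_{-1}=1, q_{-2}=1, q_{-1}=0), until the denominator exceeds 13:
  i=0: a_0=3, p_0 = 3*1 + 0 = 3, q_0 = 3*0 + 1 = 1.
  i=1: a_1=14, p_1 = 14*3 + 1 = 43, q_1 = 14*1 + 0 = 14.
q_1 = 14 > 13, so the last convergent with denominator <= 13 is p_0/q_0 = 3/1.
The closest fraction with denominator <= 13 is either p_0/q_0 or the intermediate fraction (k*p_0 + p_{-1})/(k*q_0 + q_{-1}) with the largest k >= 1 whose denominator stays <= 13; these approach x as k grows, and every other convergent or intermediate fraction in range is farther away.
Largest k: floor((13 - q_{-1})/q_0) = floor((13 - 0)/1) = 13 (using the seeds p_{-1} = 1, q_{-1} = 0).
That gives (13*3 + 1)/(13*1 + 0) = 40/13.
Compare the errors: |x - 3/1| = |43*1 - 3*14|/(14*1) = 1/14, and |x - 40/13| = |43*13 - 40*14|/(14*13) = 1/182.
Cross-multiplying, 1*14 = 14 < 182 = 1*182, so 1/182 is smaller: the intermediate fraction 40/13 is closer to x than 3/1.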